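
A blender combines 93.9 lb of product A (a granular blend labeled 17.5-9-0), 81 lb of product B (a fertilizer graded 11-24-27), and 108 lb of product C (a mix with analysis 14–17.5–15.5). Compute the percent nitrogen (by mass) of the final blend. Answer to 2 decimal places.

14.30% N

Total mass = 93.9 + 81 + 108 = 282.9 lb.
N mass = 17.5%×93.9 + 11%×81 + 14%×108 = 40.4625 lb.
% N = 40.4625 / 282.9 = 14.3028%.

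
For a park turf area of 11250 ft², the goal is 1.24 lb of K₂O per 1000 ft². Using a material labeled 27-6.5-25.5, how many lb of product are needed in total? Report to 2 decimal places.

Product per 1000 ft² = 1.24 / 25.5% = 4.86275 lb.
Total product = 4.86275 × 11250 / 1000 = 54.7059 lb.

54.71 lb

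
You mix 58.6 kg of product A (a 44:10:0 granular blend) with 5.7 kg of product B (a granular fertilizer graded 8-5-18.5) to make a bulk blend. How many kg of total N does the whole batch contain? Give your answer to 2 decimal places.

26.24 kg N

N mass = 44%×58.6 + 8%×5.7 = 26.24 kg.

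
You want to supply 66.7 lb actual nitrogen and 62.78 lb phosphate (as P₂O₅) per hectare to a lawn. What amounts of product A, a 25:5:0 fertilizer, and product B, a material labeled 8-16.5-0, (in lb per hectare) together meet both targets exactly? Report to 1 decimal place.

160.6 lb product A, 331.8 lb product B

Per-hectare balance (a = product A, b = product B):
N: 0.25·a + 0.08·b = 66.7
P₂O₅: 0.05·a + 0.165·b = 62.78
From row1: a = (66.7 − 0.08·b) / 0.25.
Into row2: 0.05·(66.7 − 0.08·b)/0.25 + 0.165·b = 62.78 → b = 331.812, a = 160.62.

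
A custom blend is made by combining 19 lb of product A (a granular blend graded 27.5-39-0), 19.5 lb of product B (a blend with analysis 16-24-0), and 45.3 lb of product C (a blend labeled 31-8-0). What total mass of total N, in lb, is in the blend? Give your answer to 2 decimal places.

N mass = 27.5%×19 + 16%×19.5 + 31%×45.3 = 22.388 lb.

22.39 lb N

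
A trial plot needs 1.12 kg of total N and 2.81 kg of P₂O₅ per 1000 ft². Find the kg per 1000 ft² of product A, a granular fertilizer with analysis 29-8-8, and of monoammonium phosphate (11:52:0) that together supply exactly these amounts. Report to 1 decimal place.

Per-1000 ft² balance (a = product A, b = monoammonium phosphate):
N: 0.29·a + 0.11·b = 1.12
P₂O₅: 0.08·a + 0.52·b = 2.81
Eliminate b: (row1) − 0.11/0.52·(row2) → 0.273077·a = 0.525577, so a = 1.92465.
Then b = (2.81 − 0.08·1.92465) / 0.52 = 5.10775.

1.9 kg product A, 5.1 kg monoammonium phosphate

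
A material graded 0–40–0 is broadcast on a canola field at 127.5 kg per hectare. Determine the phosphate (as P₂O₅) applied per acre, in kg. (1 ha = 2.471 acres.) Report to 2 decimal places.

P₂O₅ per hectare = 127.5 × 40% = 51 kg.
Convert to per acre: 51 × 0.404694 = 20.6394 kg.

20.64 kg P₂O₅ per acre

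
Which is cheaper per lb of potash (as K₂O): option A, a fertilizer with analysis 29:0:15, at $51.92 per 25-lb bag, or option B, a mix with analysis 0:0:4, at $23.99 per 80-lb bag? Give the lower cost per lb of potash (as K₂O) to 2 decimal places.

$7.50 per lb K₂O (option B)

option A: K₂O per bag = 25 × 15% = 3.75 lb; cost = 51.92 / 3.75 = $13.8453/lb K₂O.
option B: K₂O per bag = 80 × 4% = 3.2 lb; cost = 23.99 / 3.2 = $7.4969/lb K₂O.
option B is cheaper.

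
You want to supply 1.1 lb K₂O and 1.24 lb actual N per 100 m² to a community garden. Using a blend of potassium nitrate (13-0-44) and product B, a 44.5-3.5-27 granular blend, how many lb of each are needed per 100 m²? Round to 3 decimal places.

With a, b = lb per 100 m² of potassium nitrate and product B:
K₂O: 0.44·a + 0.27·b = 1.1
N: 0.13·a + 0.445·b = 1.24
Solving simultaneously: a = 0.962663, b = 2.50529.

0.963 lb potassium nitrate, 2.505 lb product B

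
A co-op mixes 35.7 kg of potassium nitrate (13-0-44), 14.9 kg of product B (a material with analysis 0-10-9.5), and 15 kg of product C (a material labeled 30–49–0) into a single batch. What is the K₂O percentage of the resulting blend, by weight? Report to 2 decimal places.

Total mass = 35.7 + 14.9 + 15 = 65.6 kg.
K₂O mass = 44%×35.7 + 9.5%×14.9 + 0%×15 = 17.1235 kg.
% K₂O = 17.1235 / 65.6 = 26.1029%.

26.10% K₂O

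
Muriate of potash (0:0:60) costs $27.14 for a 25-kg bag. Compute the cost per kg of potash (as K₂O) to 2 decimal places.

$1.81 per kg K₂O

K₂O in bag = 25 × 60% = 15 kg.
Cost per kg K₂O = $27.14 / 15 = $1.8093.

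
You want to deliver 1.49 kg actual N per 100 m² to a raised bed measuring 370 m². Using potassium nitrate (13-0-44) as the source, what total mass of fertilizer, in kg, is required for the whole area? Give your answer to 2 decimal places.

Product per 100 m² = 1.49 / 13% = 11.4615 kg.
Total product = 11.4615 × 370 / 100 = 42.4077 kg.

42.41 kg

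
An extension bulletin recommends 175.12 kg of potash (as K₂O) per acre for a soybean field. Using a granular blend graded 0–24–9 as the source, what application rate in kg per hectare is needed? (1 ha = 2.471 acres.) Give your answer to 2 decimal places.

Product per acre = 175.12 / 9% = 1945.78 kg.
Convert to per hectare: 1945.78 × 2.471 = 4808.017 kg.

4808.02 kg of product per hectare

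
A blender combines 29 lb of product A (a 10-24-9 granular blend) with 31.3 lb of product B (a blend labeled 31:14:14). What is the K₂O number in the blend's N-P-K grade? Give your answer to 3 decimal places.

11.595% K₂O

Total mass = 29 + 31.3 = 60.3 lb.
K₂O mass = 9%×29 + 14%×31.3 = 6.992 lb.
% K₂O = 6.992 / 60.3 = 11.5954%.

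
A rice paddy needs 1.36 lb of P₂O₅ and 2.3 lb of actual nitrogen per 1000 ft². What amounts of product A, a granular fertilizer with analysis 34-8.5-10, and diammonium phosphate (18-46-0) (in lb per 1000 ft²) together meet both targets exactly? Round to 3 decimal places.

Per-1000 ft² balance (a = product A, b = diammonium phosphate):
P₂O₅: 0.085·a + 0.46·b = 1.36
N: 0.34·a + 0.18·b = 2.3
From row1: a = (1.36 − 0.46·b) / 0.085.
Into row2: 0.34·(1.36 − 0.46·b)/0.085 + 0.18·b = 2.3 → b = 1.89157, a = 5.76329.

5.763 lb product A, 1.892 lb diammonium phosphate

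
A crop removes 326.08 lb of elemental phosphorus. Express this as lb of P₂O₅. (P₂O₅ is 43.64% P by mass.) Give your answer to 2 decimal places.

747.20 lb P₂O₅

P₂O₅ = 326.08 / 0.4364 = 747.204 lb.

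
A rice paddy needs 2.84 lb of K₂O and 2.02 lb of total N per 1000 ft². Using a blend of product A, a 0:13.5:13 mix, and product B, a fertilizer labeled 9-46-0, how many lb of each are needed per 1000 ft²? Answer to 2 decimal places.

21.85 lb product A, 22.44 lb product B

Let a = lb of product A, b = lb of product B (per 1000 ft²).
K₂O: 0.13·a + 0·b = 2.84
N: 0·a + 0.09·b = 2.02
Solving simultaneously: a = 21.8462, b = 22.4444.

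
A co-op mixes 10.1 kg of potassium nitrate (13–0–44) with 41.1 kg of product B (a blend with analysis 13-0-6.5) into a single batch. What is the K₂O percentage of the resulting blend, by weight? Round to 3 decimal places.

Total mass = 10.1 + 41.1 = 51.2 kg.
K₂O mass = 44%×10.1 + 6.5%×41.1 = 7.1155 kg.
% K₂O = 7.1155 / 51.2 = 13.89746%.

13.897% K₂O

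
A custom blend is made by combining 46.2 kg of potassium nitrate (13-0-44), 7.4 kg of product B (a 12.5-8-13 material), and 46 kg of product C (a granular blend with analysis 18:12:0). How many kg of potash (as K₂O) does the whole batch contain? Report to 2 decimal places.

21.29 kg K₂O

K₂O mass = 44%×46.2 + 13%×7.4 + 0%×46 = 21.29 kg.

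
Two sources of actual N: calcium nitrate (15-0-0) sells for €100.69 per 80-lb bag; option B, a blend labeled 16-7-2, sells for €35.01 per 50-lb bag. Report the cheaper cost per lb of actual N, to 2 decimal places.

€4.38 per lb N (option B)

calcium nitrate: N per bag = 80 × 15% = 12 lb; cost = 100.69 / 12 = €8.3908/lb N.
option B: N per bag = 50 × 16% = 8 lb; cost = 35.01 / 8 = €4.3762/lb N.
option B is cheaper.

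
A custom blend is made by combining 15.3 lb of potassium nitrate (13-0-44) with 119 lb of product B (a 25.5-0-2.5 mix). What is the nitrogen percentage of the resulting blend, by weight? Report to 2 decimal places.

24.08% N

Total mass = 15.3 + 119 = 134.3 lb.
N mass = 13%×15.3 + 25.5%×119 = 32.334 lb.
% N = 32.334 / 134.3 = 24.0759%.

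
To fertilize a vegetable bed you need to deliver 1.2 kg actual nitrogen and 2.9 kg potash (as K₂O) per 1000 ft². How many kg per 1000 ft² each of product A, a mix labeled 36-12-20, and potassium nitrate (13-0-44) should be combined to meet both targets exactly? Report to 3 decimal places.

1.140 kg product A, 6.073 kg potassium nitrate

With a, b = kg per 1000 ft² of product A and potassium nitrate:
N: 0.36·a + 0.13·b = 1.2
K₂O: 0.2·a + 0.44·b = 2.9
From row1: a = (1.2 − 0.13·b) / 0.36.
Into row2: 0.2·(1.2 − 0.13·b)/0.36 + 0.44·b = 2.9 → b = 6.07251, a = 1.14048.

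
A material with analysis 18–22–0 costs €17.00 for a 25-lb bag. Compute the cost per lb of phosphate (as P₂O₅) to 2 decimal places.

€3.09 per lb P₂O₅

P₂O₅ in bag = 25 × 22% = 5.5 lb.
Cost per lb P₂O₅ = €17.00 / 5.5 = €3.0909.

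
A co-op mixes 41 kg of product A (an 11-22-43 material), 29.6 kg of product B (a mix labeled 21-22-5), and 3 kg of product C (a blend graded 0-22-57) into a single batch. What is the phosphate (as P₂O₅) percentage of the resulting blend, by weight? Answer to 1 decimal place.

Total mass = 41 + 29.6 + 3 = 73.6 kg.
P₂O₅ mass = 22%×41 + 22%×29.6 + 22%×3 = 16.192 kg.
% P₂O₅ = 16.192 / 73.6 = 22%.

22.0% P₂O₅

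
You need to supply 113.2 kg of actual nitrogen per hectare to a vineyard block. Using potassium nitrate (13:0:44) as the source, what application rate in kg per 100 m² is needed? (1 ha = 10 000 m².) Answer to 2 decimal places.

8.71 kg of product per hundred sq m

Product per hectare = 113.2 / 13% = 870.769 kg.
Convert to per 100 m²: 870.769 × 0.01 = 8.70769 kg.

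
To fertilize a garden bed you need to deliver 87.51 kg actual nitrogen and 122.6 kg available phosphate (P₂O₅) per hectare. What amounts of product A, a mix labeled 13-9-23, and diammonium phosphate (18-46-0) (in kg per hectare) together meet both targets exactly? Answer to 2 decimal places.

417.12 kg product A, 184.91 kg diammonium phosphate

Let a = kg of product A, b = kg of diammonium phosphate (per hectare).
N: 0.13·a + 0.18·b = 87.51
P₂O₅: 0.09·a + 0.46·b = 122.6
Solving simultaneously: a = 417.124, b = 184.911.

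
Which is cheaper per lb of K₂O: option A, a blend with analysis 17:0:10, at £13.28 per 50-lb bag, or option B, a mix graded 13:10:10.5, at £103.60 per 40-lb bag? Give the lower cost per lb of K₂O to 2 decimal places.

£2.66 per lb K₂O (option A)

option A: K₂O per bag = 50 × 10% = 5 lb; cost = 13.28 / 5 = £2.6560/lb K₂O.
option B: K₂O per bag = 40 × 10.5% = 4.2 lb; cost = 103.60 / 4.2 = £24.6667/lb K₂O.
option A is cheaper.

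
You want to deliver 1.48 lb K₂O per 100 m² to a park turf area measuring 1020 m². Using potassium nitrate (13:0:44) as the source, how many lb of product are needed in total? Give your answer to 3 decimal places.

34.309 lb

Product per 100 m² = 1.48 / 44% = 3.36364 lb.
Total product = 3.36364 × 1020 / 100 = 34.3091 lb.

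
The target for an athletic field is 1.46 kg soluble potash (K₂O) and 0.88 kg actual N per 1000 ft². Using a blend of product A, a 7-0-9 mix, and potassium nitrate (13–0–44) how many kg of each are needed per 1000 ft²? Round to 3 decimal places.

Per-1000 ft² balance (a = product A, b = potassium nitrate):
K₂O: 0.09·a + 0.44·b = 1.46
N: 0.07·a + 0.13·b = 0.88
Solving simultaneously: a = 10.3351, b = 1.20419.

10.335 kg product A, 1.204 kg potassium nitrate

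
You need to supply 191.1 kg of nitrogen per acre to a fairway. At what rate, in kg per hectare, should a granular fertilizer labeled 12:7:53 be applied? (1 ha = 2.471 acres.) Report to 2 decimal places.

3935.07 kg of product per hectare

Product per acre = 191.1 / 12% = 1592.5 kg.
Convert to per hectare: 1592.5 × 2.471 = 3935.068 kg.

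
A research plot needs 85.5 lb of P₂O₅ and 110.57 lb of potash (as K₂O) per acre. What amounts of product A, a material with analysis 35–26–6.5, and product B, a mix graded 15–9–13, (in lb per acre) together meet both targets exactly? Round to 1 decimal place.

Per-acre balance (a = product A, b = product B):
P₂O₅: 0.26·a + 0.09·b = 85.5
K₂O: 0.065·a + 0.13·b = 110.57
Eliminate b: (row1) − 0.09/0.13·(row2) → 0.215·a = 8.95154, so a = 41.6351.
Then b = (110.57 − 0.065·41.6351) / 0.13 = 829.721.

41.6 lb product A, 829.7 lb product B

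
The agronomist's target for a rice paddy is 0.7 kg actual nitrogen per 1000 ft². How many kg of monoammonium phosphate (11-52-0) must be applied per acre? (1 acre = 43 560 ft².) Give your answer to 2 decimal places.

277.20 kg of product per acre

Product per 1000 ft² = 0.7 / 11% = 6.36364 kg.
Convert to per acre: 6.36364 × 43.56 = 277.2 kg.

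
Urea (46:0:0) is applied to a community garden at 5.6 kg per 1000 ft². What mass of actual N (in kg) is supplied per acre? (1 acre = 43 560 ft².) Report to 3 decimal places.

112.211 kg N per acre

nitrogen per 1000 ft² = 5.6 × 46% = 2.576 kg.
Convert to per acre: 2.576 × 43.56 = 112.2106 kg.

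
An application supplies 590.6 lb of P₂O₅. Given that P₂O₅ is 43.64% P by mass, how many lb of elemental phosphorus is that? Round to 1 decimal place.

P = 590.6 × 0.4364 = 257.738 lb.

257.7 lb P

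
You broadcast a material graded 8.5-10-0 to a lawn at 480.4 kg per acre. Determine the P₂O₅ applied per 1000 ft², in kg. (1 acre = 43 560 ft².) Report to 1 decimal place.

1.1 kg P₂O₅ per thousand sq ft

P₂O₅ per acre = 480.4 × 10% = 48.04 kg.
Convert to per 1000 ft²: 48.04 × 0.0229568 = 1.10285 kg.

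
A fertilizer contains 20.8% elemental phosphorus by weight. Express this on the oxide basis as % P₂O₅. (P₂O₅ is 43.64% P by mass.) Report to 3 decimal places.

%P₂O₅ = 20.8 / 0.4364 = 47.6627%.

47.663% P₂O₅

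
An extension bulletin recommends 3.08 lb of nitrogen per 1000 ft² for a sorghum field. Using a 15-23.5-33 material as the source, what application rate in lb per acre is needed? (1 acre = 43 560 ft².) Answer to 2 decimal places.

Product per 1000 ft² = 3.08 / 15% = 20.5333 lb.
Convert to per acre: 20.5333 × 43.56 = 894.432 lb.

894.43 lb of product per acre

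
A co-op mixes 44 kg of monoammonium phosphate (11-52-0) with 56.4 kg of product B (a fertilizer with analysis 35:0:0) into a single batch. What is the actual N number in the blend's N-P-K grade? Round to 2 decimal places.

Total mass = 44 + 56.4 = 100.4 kg.
N mass = 11%×44 + 35%×56.4 = 24.58 kg.
% N = 24.58 / 100.4 = 24.4821%.

24.48% N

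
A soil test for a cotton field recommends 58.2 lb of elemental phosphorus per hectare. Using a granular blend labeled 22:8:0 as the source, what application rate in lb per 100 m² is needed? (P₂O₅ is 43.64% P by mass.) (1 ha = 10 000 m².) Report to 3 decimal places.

As P₂O₅: 58.2 / 0.4364 = 133.364 lb per hectare.
Product per hectare = 133.364 / 8% = 1667.05 lb.
Convert to per 100 m²: 1667.05 × 0.01 = 16.67049 lb.

16.670 lb of product per hundred sq m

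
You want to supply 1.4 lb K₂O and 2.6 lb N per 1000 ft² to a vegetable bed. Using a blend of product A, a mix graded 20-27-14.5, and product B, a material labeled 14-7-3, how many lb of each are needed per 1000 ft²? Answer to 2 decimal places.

Let a = lb of product A, b = lb of product B (per 1000 ft²).
K₂O: 0.145·a + 0.03·b = 1.4
N: 0.2·a + 0.14·b = 2.6
From row1: a = (1.4 − 0.03·b) / 0.145.
Into row2: 0.2·(1.4 − 0.03·b)/0.145 + 0.14·b = 2.6 → b = 6.78322, a = 8.25175.

8.25 lb product A, 6.78 lb product B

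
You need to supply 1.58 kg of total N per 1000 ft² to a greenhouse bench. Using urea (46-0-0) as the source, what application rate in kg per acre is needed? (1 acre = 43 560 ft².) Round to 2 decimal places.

Product per 1000 ft² = 1.58 / 46% = 3.43478 kg.
Convert to per acre: 3.43478 × 43.56 = 149.619 kg.

149.62 kg of product per acre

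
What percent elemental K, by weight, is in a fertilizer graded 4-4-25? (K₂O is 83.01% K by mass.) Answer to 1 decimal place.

%K = 25 × 0.8301 = 20.7525%.

20.8% K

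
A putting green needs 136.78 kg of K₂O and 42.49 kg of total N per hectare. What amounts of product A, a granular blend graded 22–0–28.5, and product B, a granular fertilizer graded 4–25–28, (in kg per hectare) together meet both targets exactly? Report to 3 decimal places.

Per-hectare balance (a = product A, b = product B):
K₂O: 0.285·a + 0.28·b = 136.78
N: 0.22·a + 0.04·b = 42.49
Eliminate b: (row1) − 0.28/0.04·(row2) → -1.255·a = -160.65, so a = 128.00797.
Then b = (42.49 − 0.22·128.00797) / 0.04 = 358.2062.

128.008 kg product A, 358.206 kg product B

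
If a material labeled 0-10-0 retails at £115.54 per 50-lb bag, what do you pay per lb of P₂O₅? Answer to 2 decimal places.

£23.11 per lb P₂O₅

P₂O₅ in bag = 50 × 10% = 5 lb.
Cost per lb P₂O₅ = £115.54 / 5 = £23.1080.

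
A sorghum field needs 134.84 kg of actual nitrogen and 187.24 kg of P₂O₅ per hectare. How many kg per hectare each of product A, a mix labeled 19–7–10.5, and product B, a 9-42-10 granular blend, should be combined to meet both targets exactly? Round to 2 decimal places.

541.24 kg product A, 355.60 kg product B

Per-hectare balance (a = product A, b = product B):
N: 0.19·a + 0.09·b = 134.84
P₂O₅: 0.07·a + 0.42·b = 187.24
Eliminate b: (row1) − 0.09/0.42·(row2) → 0.175·a = 94.7171, so a = 541.241.
Then b = (187.24 − 0.07·541.241) / 0.42 = 355.603.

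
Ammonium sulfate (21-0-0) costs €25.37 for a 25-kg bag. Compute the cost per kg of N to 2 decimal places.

€4.83 per kg N

N in bag = 25 × 21% = 5.25 kg.
Cost per kg N = €25.37 / 5.25 = €4.8324.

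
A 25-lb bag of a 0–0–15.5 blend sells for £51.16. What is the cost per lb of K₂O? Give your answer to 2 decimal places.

K₂O in bag = 25 × 15.5% = 3.875 lb.
Cost per lb K₂O = £51.16 / 3.875 = £13.2026.

£13.20 per lb K₂O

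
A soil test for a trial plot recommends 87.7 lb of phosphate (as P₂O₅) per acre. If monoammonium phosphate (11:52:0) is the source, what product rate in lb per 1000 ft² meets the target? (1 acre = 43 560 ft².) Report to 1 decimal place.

3.9 lb of product per thousand sq ft

Product per acre = 87.7 / 52% = 168.654 lb.
Convert to per 1000 ft²: 168.654 × 0.0229568 = 3.87176 lb.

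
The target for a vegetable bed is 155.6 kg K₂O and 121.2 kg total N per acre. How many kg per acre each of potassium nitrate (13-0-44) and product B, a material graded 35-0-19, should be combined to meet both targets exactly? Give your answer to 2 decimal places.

With a, b = kg per acre of potassium nitrate and product B:
K₂O: 0.44·a + 0.19·b = 155.6
N: 0.13·a + 0.35·b = 121.2
From row1: a = (155.6 − 0.19·b) / 0.44.
Into row2: 0.13·(155.6 − 0.19·b)/0.44 + 0.35·b = 121.2 → b = 255.994, a = 243.094.

243.09 kg potassium nitrate, 255.99 kg product B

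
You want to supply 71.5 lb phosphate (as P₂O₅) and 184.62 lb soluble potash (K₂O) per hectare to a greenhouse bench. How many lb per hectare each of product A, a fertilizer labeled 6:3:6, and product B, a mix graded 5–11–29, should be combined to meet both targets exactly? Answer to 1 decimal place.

203.2 lb product A, 594.6 lb product B

Per-hectare balance (a = product A, b = product B):
P₂O₅: 0.03·a + 0.11·b = 71.5
K₂O: 0.06·a + 0.29·b = 184.62
Solving simultaneously: a = 203.238, b = 594.571.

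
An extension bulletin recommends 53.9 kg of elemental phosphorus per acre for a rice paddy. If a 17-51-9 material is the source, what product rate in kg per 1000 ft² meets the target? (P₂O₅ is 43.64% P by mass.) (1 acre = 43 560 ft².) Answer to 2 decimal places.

5.56 kg of product per thousand sq ft

As P₂O₅: 53.9 / 0.4364 = 123.511 kg per acre.
Product per acre = 123.511 / 51% = 242.178 kg.
Convert to per 1000 ft²: 242.178 × 0.0229568 = 5.55963 kg.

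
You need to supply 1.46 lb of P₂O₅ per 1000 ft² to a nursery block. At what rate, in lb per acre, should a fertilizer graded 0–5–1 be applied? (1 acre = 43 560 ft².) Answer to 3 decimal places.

Product per 1000 ft² = 1.46 / 5% = 29.2 lb.
Convert to per acre: 29.2 × 43.56 = 1271.952 lb.

1271.952 lb of product per acre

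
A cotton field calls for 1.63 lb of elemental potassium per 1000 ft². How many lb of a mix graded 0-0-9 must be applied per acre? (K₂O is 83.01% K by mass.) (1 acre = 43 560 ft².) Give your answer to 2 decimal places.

As K₂O: 1.63 / 0.8301 = 1.96362 lb per 1000 ft².
Product per 1000 ft² = 1.96362 / 9% = 21.818 lb.
Convert to per acre: 21.818 × 43.56 = 950.392 lb.

950.39 lb of product per acre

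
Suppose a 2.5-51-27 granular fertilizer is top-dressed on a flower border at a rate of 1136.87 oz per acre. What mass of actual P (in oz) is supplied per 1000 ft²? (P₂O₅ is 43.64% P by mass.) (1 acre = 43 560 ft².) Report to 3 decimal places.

P₂O₅ per acre = 1136.87 × 51% = 579.804 oz.
Elemental P = 579.804 × 0.4364 = 253.026 oz per acre.
Convert to per 1000 ft²: 253.026 × 0.0229568 = 5.80869 oz.

5.809 oz P per thousand sq ft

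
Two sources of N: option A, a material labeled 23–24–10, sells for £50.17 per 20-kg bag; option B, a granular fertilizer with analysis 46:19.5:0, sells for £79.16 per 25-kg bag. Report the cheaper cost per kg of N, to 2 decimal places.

option A: N per bag = 20 × 23% = 4.6 kg; cost = 50.17 / 4.6 = £10.9065/kg N.
option B: N per bag = 25 × 46% = 11.5 kg; cost = 79.16 / 11.5 = £6.8835/kg N.
option B is cheaper.

£6.88 per kg N (option B)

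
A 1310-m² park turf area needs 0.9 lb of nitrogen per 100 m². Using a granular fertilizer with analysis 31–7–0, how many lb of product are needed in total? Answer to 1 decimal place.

Product per 100 m² = 0.9 / 31% = 2.90323 lb.
Total product = 2.90323 × 1310 / 100 = 38.0323 lb.

38.0 lb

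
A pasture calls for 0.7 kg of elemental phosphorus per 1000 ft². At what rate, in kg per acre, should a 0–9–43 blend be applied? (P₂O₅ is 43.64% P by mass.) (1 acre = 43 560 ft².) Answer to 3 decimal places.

776.352 kg of product per acre

As P₂O₅: 0.7 / 0.4364 = 1.60403 kg per 1000 ft².
Product per 1000 ft² = 1.60403 / 9% = 17.8226 kg.
Convert to per acre: 17.8226 × 43.56 = 776.35197 kg.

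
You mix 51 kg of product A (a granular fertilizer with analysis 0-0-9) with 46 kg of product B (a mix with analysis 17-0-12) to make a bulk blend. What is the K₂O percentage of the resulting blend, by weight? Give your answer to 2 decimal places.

10.42% K₂O

Total mass = 51 + 46 = 97 kg.
K₂O mass = 9%×51 + 12%×46 = 10.11 kg.
% K₂O = 10.11 / 97 = 10.4227%.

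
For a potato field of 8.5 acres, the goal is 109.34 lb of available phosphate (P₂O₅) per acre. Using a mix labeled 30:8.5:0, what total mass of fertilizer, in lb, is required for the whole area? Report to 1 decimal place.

10934.0 lb

Product per acre = 109.34 / 8.5% = 1286.35 lb.
Total product = 1286.35 × 8.5 = 10934 lb.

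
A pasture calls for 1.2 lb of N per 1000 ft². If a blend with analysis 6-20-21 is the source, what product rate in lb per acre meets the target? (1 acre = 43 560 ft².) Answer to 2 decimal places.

871.20 lb of product per acre

Product per 1000 ft² = 1.2 / 6% = 20 lb.
Convert to per acre: 20 × 43.56 = 871.2 lb.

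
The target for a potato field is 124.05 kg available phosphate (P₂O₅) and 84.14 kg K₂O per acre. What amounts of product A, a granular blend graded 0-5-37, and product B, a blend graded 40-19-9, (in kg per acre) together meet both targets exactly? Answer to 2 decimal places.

73.28 kg product A, 633.61 kg product B

With a, b = kg per acre of product A and product B:
P₂O₅: 0.05·a + 0.19·b = 124.05
K₂O: 0.37·a + 0.09·b = 84.14
Eliminate b: (row1) − 0.19/0.09·(row2) → -0.731111·a = -53.5789, so a = 73.2842.
Then b = (84.14 − 0.37·73.2842) / 0.09 = 633.609.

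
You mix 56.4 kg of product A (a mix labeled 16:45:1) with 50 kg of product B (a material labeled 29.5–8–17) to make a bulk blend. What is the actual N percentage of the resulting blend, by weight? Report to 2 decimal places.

22.34% N

Total mass = 56.4 + 50 = 106.4 kg.
N mass = 16%×56.4 + 29.5%×50 = 23.774 kg.
% N = 23.774 / 106.4 = 22.344%.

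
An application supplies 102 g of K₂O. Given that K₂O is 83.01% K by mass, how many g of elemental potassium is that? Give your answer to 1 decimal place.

K = 102 × 0.8301 = 84.6702 g.

84.7 g K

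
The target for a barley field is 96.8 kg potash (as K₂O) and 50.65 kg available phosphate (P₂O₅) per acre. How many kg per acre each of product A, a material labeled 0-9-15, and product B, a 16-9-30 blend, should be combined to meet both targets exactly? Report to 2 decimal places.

480.22 kg product A, 82.56 kg product B

With a, b = kg per acre of product A and product B:
K₂O: 0.15·a + 0.3·b = 96.8
P₂O₅: 0.09·a + 0.09·b = 50.65
Eliminate b: (row1) − 0.3/0.09·(row2) → -0.15·a = -72.0333, so a = 480.222.
Then b = (50.65 − 0.09·480.222) / 0.09 = 82.5556.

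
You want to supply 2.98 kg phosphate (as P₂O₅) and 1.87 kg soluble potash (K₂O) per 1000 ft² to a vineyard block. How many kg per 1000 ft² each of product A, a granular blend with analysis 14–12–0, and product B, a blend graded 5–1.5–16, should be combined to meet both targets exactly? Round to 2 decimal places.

With a, b = kg per 1000 ft² of product A and product B:
P₂O₅: 0.12·a + 0.015·b = 2.98
K₂O: 0·a + 0.16·b = 1.87
Solving simultaneously: a = 23.3724, b = 11.6875.

23.37 kg product A, 11.69 kg product B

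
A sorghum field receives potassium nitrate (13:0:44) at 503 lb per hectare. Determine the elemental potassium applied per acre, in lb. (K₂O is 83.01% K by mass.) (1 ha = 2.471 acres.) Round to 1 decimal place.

74.3 lb K per acre

K₂O per hectare = 503 × 44% = 221.32 lb.
Elemental K = 221.32 × 0.8301 = 183.718 lb per hectare.
Convert to per acre: 183.718 × 0.404694 = 74.3495 lb.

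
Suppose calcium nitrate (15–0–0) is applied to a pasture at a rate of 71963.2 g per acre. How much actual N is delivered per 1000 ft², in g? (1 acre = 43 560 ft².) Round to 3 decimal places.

247.807 g N per thousand sq ft

nitrogen per acre = 71963.2 × 15% = 10794.5 g.
Convert to per 1000 ft²: 10794.5 × 0.0229568 = 247.8072 g.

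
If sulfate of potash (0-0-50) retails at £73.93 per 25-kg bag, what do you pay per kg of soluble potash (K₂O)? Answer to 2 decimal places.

£5.91 per kg K₂O

K₂O in bag = 25 × 50% = 12.5 kg.
Cost per kg K₂O = £73.93 / 12.5 = £5.9144.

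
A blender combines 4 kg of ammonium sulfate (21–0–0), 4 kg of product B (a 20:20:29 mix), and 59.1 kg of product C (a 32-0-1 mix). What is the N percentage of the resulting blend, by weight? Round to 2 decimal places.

30.63% N

Total mass = 4 + 4 + 59.1 = 67.1 kg.
N mass = 21%×4 + 20%×4 + 32%×59.1 = 20.552 kg.
% N = 20.552 / 67.1 = 30.6289%.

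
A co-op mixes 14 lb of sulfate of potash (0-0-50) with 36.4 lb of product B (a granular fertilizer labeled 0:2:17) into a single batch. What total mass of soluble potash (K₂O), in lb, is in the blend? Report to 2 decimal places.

K₂O mass = 50%×14 + 17%×36.4 = 13.188 lb.

13.19 lb K₂O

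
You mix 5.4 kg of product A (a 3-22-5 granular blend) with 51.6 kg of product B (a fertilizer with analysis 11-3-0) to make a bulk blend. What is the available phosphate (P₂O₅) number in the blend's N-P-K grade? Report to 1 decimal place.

Total mass = 5.4 + 51.6 = 57 kg.
P₂O₅ mass = 22%×5.4 + 3%×51.6 = 2.736 kg.
% P₂O₅ = 2.736 / 57 = 4.8%.

4.8% P₂O₅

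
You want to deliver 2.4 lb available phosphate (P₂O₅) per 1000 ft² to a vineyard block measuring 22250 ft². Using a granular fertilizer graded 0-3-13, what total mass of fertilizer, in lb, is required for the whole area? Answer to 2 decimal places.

1780.00 lb

Product per 1000 ft² = 2.4 / 3% = 80 lb.
Total product = 80 × 22250 / 1000 = 1780 lb.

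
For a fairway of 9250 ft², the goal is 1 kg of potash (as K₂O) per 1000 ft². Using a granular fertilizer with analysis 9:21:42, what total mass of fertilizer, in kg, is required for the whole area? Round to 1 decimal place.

22.0 kg

Product per 1000 ft² = 1 / 42% = 2.38095 kg.
Total product = 2.38095 × 9250 / 1000 = 22.0238 kg.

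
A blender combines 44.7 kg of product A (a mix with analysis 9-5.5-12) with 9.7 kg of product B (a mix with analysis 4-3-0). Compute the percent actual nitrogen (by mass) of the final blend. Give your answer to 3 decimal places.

8.108% N

Total mass = 44.7 + 9.7 = 54.4 kg.
N mass = 9%×44.7 + 4%×9.7 = 4.411 kg.
% N = 4.411 / 54.4 = 8.10846%.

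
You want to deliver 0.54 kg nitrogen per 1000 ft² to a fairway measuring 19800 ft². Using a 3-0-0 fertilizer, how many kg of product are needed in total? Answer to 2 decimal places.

356.40 kg

Product per 1000 ft² = 0.54 / 3% = 18 kg.
Total product = 18 × 19800 / 1000 = 356.4 kg.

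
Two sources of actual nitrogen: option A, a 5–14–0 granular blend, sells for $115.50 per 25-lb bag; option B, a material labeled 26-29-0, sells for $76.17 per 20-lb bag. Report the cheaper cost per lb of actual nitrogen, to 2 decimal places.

option A: N per bag = 25 × 5% = 1.25 lb; cost = 115.50 / 1.25 = $92.4000/lb N.
option B: N per bag = 20 × 26% = 5.2 lb; cost = 76.17 / 5.2 = $14.6481/lb N.
option B is cheaper.

$14.65 per lb N (option B)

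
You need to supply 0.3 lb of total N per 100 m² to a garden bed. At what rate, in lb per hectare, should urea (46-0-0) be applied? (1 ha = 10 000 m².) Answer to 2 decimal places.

Product per 100 m² = 0.3 / 46% = 0.652174 lb.
Convert to per hectare: 0.652174 × 100 = 65.2174 lb.

65.22 lb of product per hectare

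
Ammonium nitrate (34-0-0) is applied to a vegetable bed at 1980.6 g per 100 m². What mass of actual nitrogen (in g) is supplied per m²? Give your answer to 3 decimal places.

6.734 g N per sq m

nitrogen per 100 m² = 1980.6 × 34% = 673.404 g.
Convert to per m²: 673.404 × 0.01 = 6.73404 g.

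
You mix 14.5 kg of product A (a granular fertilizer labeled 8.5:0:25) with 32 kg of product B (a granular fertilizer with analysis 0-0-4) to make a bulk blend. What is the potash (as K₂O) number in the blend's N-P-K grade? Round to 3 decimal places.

10.548% K₂O

Total mass = 14.5 + 32 = 46.5 kg.
K₂O mass = 25%×14.5 + 4%×32 = 4.905 kg.
% K₂O = 4.905 / 46.5 = 10.5484%.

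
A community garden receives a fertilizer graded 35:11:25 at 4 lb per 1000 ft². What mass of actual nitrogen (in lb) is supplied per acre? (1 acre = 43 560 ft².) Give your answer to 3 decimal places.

60.984 lb N per acre

nitrogen per 1000 ft² = 4 × 35% = 1.4 lb.
Convert to per acre: 1.4 × 43.56 = 60.984 lb.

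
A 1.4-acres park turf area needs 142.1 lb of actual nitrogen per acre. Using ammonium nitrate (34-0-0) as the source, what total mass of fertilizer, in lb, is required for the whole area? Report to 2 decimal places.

Product per acre = 142.1 / 34% = 417.941 lb.
Total product = 417.941 × 1.4 = 585.118 lb.

585.12 lb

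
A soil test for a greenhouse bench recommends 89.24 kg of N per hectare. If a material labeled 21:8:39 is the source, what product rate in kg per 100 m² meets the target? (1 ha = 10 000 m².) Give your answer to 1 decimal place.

Product per hectare = 89.24 / 21% = 424.952 kg.
Convert to per 100 m²: 424.952 × 0.01 = 4.24952 kg.

4.2 kg of product per hundred sq m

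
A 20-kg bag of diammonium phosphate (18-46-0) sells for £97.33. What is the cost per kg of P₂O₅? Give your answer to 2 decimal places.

£10.58 per kg P₂O₅

P₂O₅ in bag = 20 × 46% = 9.2 kg.
Cost per kg P₂O₅ = £97.33 / 9.2 = £10.5793.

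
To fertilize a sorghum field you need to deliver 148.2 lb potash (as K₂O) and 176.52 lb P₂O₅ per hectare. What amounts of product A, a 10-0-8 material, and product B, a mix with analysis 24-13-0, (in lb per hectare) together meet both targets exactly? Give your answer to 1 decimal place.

1852.5 lb product A, 1357.8 lb product B

Let a = lb of product A, b = lb of product B (per hectare).
K₂O: 0.08·a + 0·b = 148.2
P₂O₅: 0·a + 0.13·b = 176.52
Solving simultaneously: a = 1852.5, b = 1357.846.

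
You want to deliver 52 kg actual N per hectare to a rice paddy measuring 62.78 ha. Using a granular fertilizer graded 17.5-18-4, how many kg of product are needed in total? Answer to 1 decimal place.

Product per hectare = 52 / 17.5% = 297.143 kg.
Total product = 297.143 × 62.78 = 18654.63 kg.

18654.6 kg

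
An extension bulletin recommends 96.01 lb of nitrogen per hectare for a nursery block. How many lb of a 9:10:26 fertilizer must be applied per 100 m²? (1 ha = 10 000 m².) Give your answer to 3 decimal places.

10.668 lb of product per hundred sq m

Product per hectare = 96.01 / 9% = 1066.78 lb.
Convert to per 100 m²: 1066.78 × 0.01 = 10.6678 lb.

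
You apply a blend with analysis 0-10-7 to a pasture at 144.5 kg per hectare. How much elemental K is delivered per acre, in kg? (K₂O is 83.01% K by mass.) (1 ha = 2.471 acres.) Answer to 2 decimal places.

K₂O per hectare = 144.5 × 7% = 10.115 kg.
Elemental K = 10.115 × 0.8301 = 8.39646 kg per hectare.
Convert to per acre: 8.39646 × 0.404694 = 3.398 kg.

3.40 kg K per acre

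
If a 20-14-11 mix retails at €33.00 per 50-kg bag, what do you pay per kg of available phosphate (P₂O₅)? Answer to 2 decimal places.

€4.71 per kg P₂O₅

P₂O₅ in bag = 50 × 14% = 7 kg.
Cost per kg P₂O₅ = €33.00 / 7 = €4.7143.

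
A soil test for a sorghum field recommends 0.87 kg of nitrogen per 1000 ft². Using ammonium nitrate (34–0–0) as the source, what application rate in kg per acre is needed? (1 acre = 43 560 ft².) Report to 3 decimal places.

111.462 kg of product per acre

Product per 1000 ft² = 0.87 / 34% = 2.55882 kg.
Convert to per acre: 2.55882 × 43.56 = 111.4624 kg.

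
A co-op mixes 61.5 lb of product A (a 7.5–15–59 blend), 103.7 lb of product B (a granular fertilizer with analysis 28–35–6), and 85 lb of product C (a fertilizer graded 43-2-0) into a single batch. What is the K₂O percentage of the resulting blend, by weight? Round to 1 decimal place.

Total mass = 61.5 + 103.7 + 85 = 250.2 lb.
K₂O mass = 59%×61.5 + 6%×103.7 + 0%×85 = 42.507 lb.
% K₂O = 42.507 / 250.2 = 16.9892%.

17.0% K₂O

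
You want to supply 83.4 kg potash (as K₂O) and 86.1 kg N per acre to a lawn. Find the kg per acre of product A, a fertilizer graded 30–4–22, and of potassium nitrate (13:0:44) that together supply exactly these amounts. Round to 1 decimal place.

261.5 kg product A, 58.8 kg potassium nitrate

With a, b = kg per acre of product A and potassium nitrate:
K₂O: 0.22·a + 0.44·b = 83.4
N: 0.3·a + 0.13·b = 86.1
Eliminate b: (row1) − 0.44/0.13·(row2) → -0.795385·a = -208.015, so a = 261.528.
Then b = (86.1 − 0.3·261.528) / 0.13 = 58.7814.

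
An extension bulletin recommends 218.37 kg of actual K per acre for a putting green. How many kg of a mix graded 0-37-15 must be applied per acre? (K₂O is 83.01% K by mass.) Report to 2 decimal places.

1753.76 kg of product per acre

As K₂O: 218.37 / 0.8301 = 263.065 kg per acre.
Product per acre = 263.065 / 15% = 1753.7646 kg.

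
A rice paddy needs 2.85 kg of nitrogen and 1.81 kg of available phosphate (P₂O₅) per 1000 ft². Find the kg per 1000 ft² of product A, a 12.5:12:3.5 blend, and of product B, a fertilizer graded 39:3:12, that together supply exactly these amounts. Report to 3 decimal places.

With a, b = kg per 1000 ft² of product A and product B:
N: 0.125·a + 0.39·b = 2.85
P₂O₅: 0.12·a + 0.03·b = 1.81
Eliminate a: (row1) − 0.125/0.12·(row2) → 0.35875·b = 0.964583, so b = 2.68873.
Back-substitute: a = (2.85 − 0.39·2.68873) / 0.125 = 14.4111.

14.411 kg product A, 2.689 kg product B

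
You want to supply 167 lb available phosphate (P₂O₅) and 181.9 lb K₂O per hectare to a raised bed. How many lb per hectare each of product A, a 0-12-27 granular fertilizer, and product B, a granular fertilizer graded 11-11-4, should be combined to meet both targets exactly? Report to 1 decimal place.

535.3 lb product A, 934.2 lb product B

With a, b = lb per hectare of product A and product B:
P₂O₅: 0.12·a + 0.11·b = 167
K₂O: 0.27·a + 0.04·b = 181.9
Eliminate a: (row1) − 0.12/0.27·(row2) → 0.0922222·b = 86.1556, so b = 934.217.
Back-substitute: a = (167 − 0.11·934.217) / 0.12 = 535.301.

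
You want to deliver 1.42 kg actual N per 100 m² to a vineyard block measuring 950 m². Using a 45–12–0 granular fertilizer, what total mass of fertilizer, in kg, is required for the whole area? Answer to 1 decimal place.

30.0 kg

Product per 100 m² = 1.42 / 45% = 3.15556 kg.
Total product = 3.15556 × 950 / 100 = 29.9778 kg.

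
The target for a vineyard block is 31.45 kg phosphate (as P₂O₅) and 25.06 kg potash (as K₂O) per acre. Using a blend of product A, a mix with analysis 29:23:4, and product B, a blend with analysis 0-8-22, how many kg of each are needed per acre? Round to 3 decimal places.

With a, b = kg per acre of product A and product B:
P₂O₅: 0.23·a + 0.08·b = 31.45
K₂O: 0.04·a + 0.22·b = 25.06
From row1: a = (31.45 − 0.08·b) / 0.23.
Into row2: 0.04·(31.45 − 0.08·b)/0.23 + 0.22·b = 25.06 → b = 95.0591, a = 103.6751.

103.675 kg product A, 95.059 kg product B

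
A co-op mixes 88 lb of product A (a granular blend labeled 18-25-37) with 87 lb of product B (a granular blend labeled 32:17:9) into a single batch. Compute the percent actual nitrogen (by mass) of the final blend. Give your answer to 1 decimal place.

25.0% N

Total mass = 88 + 87 = 175 lb.
N mass = 18%×88 + 32%×87 = 43.68 lb.
% N = 43.68 / 175 = 24.96%.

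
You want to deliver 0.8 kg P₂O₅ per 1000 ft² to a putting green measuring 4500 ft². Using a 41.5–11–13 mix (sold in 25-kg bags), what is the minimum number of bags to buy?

Product per 1000 ft² = 0.8 / 11% = 7.27273 kg.
Total product = 7.27273 × 4500 / 1000 = 32.7273 kg.
Bags = ⌈32.7273 / 25⌉ = 2.

2 bags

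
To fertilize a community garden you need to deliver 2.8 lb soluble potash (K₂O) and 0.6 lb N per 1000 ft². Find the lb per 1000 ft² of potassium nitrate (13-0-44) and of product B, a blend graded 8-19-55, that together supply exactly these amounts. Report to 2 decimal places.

2.92 lb potassium nitrate, 2.75 lb product B

Per-1000 ft² balance (a = potassium nitrate, b = product B):
K₂O: 0.44·a + 0.55·b = 2.8
N: 0.13·a + 0.08·b = 0.6
From row1: a = (2.8 − 0.55·b) / 0.44.
Into row2: 0.13·(2.8 − 0.55·b)/0.44 + 0.08·b = 0.6 → b = 2.75482, a = 2.92011.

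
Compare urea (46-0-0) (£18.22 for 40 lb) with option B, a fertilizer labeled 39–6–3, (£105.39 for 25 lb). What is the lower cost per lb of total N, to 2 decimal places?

£0.99 per lb N (urea)

urea: N per bag = 40 × 46% = 18.4 lb; cost = 18.22 / 18.4 = £0.9902/lb N.
option B: N per bag = 25 × 39% = 9.75 lb; cost = 105.39 / 9.75 = £10.8092/lb N.
urea is cheaper.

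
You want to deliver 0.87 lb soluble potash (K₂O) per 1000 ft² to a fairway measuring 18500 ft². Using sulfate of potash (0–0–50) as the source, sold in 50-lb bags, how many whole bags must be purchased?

1 bags

Product per 1000 ft² = 0.87 / 50% = 1.74 lb.
Total product = 1.74 × 18500 / 1000 = 32.19 lb.
Bags = ⌈32.19 / 50⌉ = 1.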